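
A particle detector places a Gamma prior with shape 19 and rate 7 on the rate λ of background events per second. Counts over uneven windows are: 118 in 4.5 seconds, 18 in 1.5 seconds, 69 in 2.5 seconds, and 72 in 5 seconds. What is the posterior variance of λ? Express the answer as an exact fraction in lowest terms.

Total count: 118 + 18 + 69 + 72 = 277.
Total exposure: 4.5 + 1.5 + 2.5 + 5 = 13.5 seconds.
The Gamma prior is conjugate for the Poisson rate, so λ | data ~ Gamma(19+277, 7+13.5) = Gamma(296, 41/2).
Posterior variance = α'/β'² = 296/(1681/4) = 1184/1681.

1184/1681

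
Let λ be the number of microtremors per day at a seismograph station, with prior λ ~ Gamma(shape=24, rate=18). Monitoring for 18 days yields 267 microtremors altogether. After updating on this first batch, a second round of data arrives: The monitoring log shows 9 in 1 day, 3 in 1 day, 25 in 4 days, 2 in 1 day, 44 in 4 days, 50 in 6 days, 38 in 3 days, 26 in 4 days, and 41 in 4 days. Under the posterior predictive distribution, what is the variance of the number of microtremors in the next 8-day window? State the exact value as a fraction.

4761/64

Total count 267 over total exposure 18 days.
After the first batch: Gamma(24 + 267, 18 + 18) = Gamma(291, 36).
Total count: 9 + 3 + 25 + 2 + 44 + 50 + 38 + 26 + 41 = 238.
Total exposure: 1 + 1 + 4 + 1 + 4 + 6 + 3 + 4 + 4 = 28 days.
After the second batch: Gamma(291 + 238, 36 + 28) = Gamma(529, 64).
The posterior predictive for a window of length T is Negative Binomial with variance T·α'·(β'+T)/β'² = 8·529·72/4096 = 4761/64.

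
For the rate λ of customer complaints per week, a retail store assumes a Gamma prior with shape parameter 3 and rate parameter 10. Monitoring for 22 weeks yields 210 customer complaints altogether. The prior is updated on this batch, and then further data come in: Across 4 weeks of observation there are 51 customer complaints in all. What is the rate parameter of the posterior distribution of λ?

Total count 210 over total exposure 22 weeks.
After the first batch: Gamma(3 + 210, 10 + 22) = Gamma(213, 32).
Total count 51 over total exposure 4 weeks.
After the second batch: Gamma(213 + 51, 32 + 4) = Gamma(264, 36).

36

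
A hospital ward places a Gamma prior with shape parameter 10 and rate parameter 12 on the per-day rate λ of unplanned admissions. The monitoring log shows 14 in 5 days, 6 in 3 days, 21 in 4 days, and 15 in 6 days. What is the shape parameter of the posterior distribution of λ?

Total count: 14 + 6 + 21 + 15 = 56.
Total exposure: 5 + 3 + 4 + 6 = 18 days.
Posterior: α' = 10 + 56 = 66, β' = 12 + 18 = 30.

66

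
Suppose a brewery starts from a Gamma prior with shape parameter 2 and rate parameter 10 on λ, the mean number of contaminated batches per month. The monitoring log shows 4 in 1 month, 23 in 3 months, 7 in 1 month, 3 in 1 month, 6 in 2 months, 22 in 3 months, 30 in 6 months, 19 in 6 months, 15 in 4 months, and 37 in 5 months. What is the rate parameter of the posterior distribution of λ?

42

Total count: 4 + 23 + 7 + 3 + 6 + 22 + 30 + 19 + 15 + 37 = 166.
Total exposure: 1 + 3 + 1 + 1 + 2 + 3 + 6 + 6 + 4 + 5 = 32 months.
Gamma(α, β) with Poisson data over total exposure Σt gives posterior Gamma(α+Σx, β+Σt) = Gamma(168, 42).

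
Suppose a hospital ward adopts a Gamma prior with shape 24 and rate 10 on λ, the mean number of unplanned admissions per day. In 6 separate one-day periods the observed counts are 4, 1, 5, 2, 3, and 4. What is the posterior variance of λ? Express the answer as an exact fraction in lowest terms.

43/256

Total count: 4 + 1 + 5 + 2 + 3 + 4 = 19.
Total exposure: 6 days.
Posterior: α' = 24 + 19 = 43, β' = 10 + 6 = 16.
Posterior variance = α'/β'² = 43/256.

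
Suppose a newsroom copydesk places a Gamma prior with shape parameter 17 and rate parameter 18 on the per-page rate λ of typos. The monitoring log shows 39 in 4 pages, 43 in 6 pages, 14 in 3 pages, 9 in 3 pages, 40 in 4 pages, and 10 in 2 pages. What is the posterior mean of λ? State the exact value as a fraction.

Total count: 39 + 43 + 14 + 9 + 40 + 10 = 155.
Total exposure: 4 + 6 + 3 + 3 + 4 + 2 = 22 pages.
Conjugate update: add total count to the shape and total exposure to the rate, giving Gamma(172, 40).
Posterior mean = α'/β' = 172/40 = 43/10.

43/10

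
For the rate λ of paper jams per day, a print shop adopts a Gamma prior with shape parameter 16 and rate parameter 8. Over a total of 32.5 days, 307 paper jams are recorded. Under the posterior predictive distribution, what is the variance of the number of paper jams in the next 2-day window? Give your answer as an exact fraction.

Total count 307 over total exposure 32.5 days.
The Gamma prior is conjugate for the Poisson rate, so λ | data ~ Gamma(16+307, 8+32.5) = Gamma(323, 81/2).
The posterior predictive for a window of length T is Negative Binomial with variance T·α'·(β'+T)/β'² = 2·323·(85/2)/(6561/4) = 109820/6561.

109820/6561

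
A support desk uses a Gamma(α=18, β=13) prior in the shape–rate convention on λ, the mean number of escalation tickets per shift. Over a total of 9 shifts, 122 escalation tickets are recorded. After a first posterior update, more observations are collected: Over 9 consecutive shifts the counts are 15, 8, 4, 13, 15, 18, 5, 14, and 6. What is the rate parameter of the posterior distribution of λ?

31

Total count 122 over total exposure 9 shifts.
After the first batch: Gamma(18 + 122, 13 + 9) = Gamma(140, 22).
Total count: 15 + 8 + 4 + 13 + 15 + 18 + 5 + 14 + 6 = 98.
Total exposure: 9 shifts.
After the second batch: Gamma(140 + 98, 22 + 9) = Gamma(238, 31).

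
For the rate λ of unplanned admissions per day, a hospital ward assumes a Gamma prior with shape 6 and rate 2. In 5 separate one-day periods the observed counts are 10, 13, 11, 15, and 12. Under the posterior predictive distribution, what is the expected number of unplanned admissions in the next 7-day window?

67

Total count: 10 + 13 + 11 + 15 + 12 = 61.
Total exposure: 5 days.
By Gamma–Poisson conjugacy, the posterior is Gamma(α + Σx, β + Σt) = Gamma(6 + 61, 2 + 5) = Gamma(67, 7).
Predictive mean over a 7-day window = T·E[λ|data] = 7·67/7 = 67.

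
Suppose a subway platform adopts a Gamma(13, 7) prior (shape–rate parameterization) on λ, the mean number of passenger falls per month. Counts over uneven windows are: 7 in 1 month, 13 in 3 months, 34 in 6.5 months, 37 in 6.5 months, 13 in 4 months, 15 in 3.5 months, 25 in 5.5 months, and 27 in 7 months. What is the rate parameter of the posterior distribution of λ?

Total count: 7 + 13 + 34 + 37 + 13 + 15 + 25 + 27 = 171.
Total exposure: 1 + 3 + 6.5 + 6.5 + 4 + 3.5 + 5.5 + 7 = 37 months.
Conjugate update: add total count to the shape and total exposure to the rate, giving Gamma(184, 44).

44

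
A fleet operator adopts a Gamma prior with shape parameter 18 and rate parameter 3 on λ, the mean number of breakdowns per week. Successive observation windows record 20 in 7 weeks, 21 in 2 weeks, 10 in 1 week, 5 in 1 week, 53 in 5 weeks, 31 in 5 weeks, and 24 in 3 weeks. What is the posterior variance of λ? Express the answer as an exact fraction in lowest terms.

Total count: 20 + 21 + 10 + 5 + 53 + 31 + 24 = 164.
Total exposure: 7 + 2 + 1 + 1 + 5 + 5 + 3 = 24 weeks.
Conjugate update: add total count to the shape and total exposure to the rate, giving Gamma(182, 27).
Posterior variance = α'/β'² = 182/729.

182/729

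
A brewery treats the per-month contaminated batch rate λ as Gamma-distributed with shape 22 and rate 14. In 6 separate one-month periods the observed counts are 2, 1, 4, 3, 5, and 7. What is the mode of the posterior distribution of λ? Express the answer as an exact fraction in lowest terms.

43/20

Total count: 2 + 1 + 4 + 3 + 5 + 7 = 22.
Total exposure: 6 months.
Gamma(α, β) with Poisson data over total exposure Σt gives posterior Gamma(α+Σx, β+Σt) = Gamma(44, 20).
Posterior mode = (α'−1)/β' = 43/20.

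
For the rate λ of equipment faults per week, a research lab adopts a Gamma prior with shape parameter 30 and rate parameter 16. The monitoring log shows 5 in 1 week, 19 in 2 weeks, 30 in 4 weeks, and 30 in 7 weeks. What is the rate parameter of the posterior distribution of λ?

Total count: 5 + 19 + 30 + 30 = 84.
Total exposure: 1 + 2 + 4 + 7 = 14 weeks.
Conjugate update: add total count to the shape and total exposure to the rate, giving Gamma(114, 30).

30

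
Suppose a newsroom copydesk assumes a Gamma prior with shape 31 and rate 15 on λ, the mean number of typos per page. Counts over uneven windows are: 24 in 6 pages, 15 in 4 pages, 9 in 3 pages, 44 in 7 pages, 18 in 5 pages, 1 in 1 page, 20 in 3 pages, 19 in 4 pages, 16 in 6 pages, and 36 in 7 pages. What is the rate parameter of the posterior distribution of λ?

61

Total count: 24 + 15 + 9 + 44 + 18 + 1 + 20 + 19 + 16 + 36 = 202.
Total exposure: 6 + 4 + 3 + 7 + 5 + 1 + 3 + 4 + 6 + 7 = 46 pages.
Posterior: α' = 31 + 202 = 233, β' = 15 + 46 = 61.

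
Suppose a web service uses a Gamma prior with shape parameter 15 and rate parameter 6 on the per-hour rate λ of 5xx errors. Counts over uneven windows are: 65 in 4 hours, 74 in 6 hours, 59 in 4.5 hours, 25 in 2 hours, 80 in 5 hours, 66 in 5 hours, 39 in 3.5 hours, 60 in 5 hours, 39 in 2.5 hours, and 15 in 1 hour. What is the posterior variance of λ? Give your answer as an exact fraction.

Total count: 65 + 74 + 59 + 25 + 80 + 66 + 39 + 60 + 39 + 15 = 522.
Total exposure: 4 + 6 + 4.5 + 2 + 5 + 5 + 3.5 + 5 + 2.5 + 1 = 38.5 hours.
Gamma(α, β) with Poisson data over total exposure Σt gives posterior Gamma(α+Σx, β+Σt) = Gamma(537, 89/2).
Posterior variance = α'/β'² = 537/(7921/4) = 2148/7921.

2148/7921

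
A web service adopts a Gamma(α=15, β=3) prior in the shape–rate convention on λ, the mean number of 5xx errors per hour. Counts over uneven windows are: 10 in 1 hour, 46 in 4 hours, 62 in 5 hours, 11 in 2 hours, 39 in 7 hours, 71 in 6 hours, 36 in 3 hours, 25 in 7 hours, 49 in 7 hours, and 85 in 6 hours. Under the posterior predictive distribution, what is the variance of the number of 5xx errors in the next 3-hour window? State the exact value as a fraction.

8082/289

Total count: 10 + 46 + 62 + 11 + 39 + 71 + 36 + 25 + 49 + 85 = 434.
Total exposure: 1 + 4 + 5 + 2 + 7 + 6 + 3 + 7 + 7 + 6 = 48 hours.
Gamma(α, β) with Poisson data over total exposure Σt gives posterior Gamma(α+Σx, β+Σt) = Gamma(449, 51).
The posterior predictive for a window of length T is Negative Binomial with variance T·α'·(β'+T)/β'² = 3·449·54/2601 = 8082/289.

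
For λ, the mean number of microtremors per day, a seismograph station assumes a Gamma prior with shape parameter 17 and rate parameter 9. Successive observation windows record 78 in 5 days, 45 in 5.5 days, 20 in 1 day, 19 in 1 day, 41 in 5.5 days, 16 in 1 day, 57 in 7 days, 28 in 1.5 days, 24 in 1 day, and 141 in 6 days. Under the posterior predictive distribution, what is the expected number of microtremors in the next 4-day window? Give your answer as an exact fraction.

1296/29

Total count: 78 + 45 + 20 + 19 + 41 + 16 + 57 + 28 + 24 + 141 = 469.
Total exposure: 5 + 5.5 + 1 + 1 + 5.5 + 1 + 7 + 1.5 + 1 + 6 = 34.5 days.
By Gamma–Poisson conjugacy, the posterior is Gamma(α + Σx, β + Σt) = Gamma(17 + 469, 9 + 34.5) = Gamma(486, 87/2).
Predictive mean over a 4-day window = T·E[λ|data] = 4·486/(87/2) = 1296/29.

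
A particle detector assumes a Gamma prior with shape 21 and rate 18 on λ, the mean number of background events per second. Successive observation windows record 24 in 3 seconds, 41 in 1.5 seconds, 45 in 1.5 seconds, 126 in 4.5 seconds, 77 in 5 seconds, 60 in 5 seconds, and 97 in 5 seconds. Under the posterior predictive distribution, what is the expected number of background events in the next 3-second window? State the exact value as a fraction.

Total count: 24 + 41 + 45 + 126 + 77 + 60 + 97 = 470.
Total exposure: 3 + 1.5 + 1.5 + 4.5 + 5 + 5 + 5 = 25.5 seconds.
The Gamma prior is conjugate for the Poisson rate, so λ | data ~ Gamma(21+470, 18+25.5) = Gamma(491, 87/2).
Predictive mean over a 3-second window = T·E[λ|data] = 3·491/(87/2) = 982/29.

982/29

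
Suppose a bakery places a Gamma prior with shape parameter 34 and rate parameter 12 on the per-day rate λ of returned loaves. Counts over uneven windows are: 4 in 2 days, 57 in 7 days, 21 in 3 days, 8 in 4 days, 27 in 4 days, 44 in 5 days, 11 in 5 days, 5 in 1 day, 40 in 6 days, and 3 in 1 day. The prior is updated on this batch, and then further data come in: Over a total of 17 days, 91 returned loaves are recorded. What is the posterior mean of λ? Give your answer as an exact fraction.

Total count: 4 + 57 + 21 + 8 + 27 + 44 + 11 + 5 + 40 + 3 = 220.
Total exposure: 2 + 7 + 3 + 4 + 4 + 5 + 5 + 1 + 6 + 1 = 38 days.
After the first batch: Gamma(34 + 220, 12 + 38) = Gamma(254, 50).
Total count 91 over total exposure 17 days.
After the second batch: Gamma(254 + 91, 50 + 17) = Gamma(345, 67).
Posterior mean = α'/β' = 345/67.

345/67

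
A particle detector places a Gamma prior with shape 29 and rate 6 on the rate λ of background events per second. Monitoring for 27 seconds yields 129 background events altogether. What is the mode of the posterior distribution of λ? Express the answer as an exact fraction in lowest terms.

Total count 129 over total exposure 27 seconds.
Conjugate update: add total count to the shape and total exposure to the rate, giving Gamma(158, 33).
Posterior mode = (α'−1)/β' = 157/33.

157/33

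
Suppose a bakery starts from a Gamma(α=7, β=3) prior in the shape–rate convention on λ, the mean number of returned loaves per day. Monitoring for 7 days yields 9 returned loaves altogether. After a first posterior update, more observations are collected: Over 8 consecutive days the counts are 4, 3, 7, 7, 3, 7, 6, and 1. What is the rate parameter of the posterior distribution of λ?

18

Total count 9 over total exposure 7 days.
After the first batch: Gamma(7 + 9, 3 + 7) = Gamma(16, 10).
Total count: 4 + 3 + 7 + 7 + 3 + 7 + 6 + 1 = 38.
Total exposure: 8 days.
After the second batch: Gamma(16 + 38, 10 + 8) = Gamma(54, 18).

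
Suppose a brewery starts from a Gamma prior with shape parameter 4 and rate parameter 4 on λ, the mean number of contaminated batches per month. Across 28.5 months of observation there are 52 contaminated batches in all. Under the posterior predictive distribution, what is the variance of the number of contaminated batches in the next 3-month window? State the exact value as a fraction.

Total count 52 over total exposure 28.5 months.
The Gamma prior is conjugate for the Poisson rate, so λ | data ~ Gamma(4+52, 4+28.5) = Gamma(56, 65/2).
The posterior predictive for a window of length T is Negative Binomial with variance T·α'·(β'+T)/β'² = 3·56·(71/2)/(4225/4) = 23856/4225.

23856/4225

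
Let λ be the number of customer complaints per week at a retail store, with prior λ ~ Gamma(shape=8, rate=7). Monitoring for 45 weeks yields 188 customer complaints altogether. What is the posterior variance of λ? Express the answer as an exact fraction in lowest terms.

49/676

Total count 188 over total exposure 45 weeks.
Gamma(α, β) with Poisson data over total exposure Σt gives posterior Gamma(α+Σx, β+Σt) = Gamma(196, 52).
Posterior variance = α'/β'² = 196/2704 = 49/676.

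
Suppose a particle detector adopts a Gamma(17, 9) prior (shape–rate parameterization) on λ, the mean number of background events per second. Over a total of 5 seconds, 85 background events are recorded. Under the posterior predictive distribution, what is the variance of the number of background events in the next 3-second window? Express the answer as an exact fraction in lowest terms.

Total count 85 over total exposure 5 seconds.
Gamma(α, β) with Poisson data over total exposure Σt gives posterior Gamma(α+Σx, β+Σt) = Gamma(102, 14).
The posterior predictive for a window of length T is Negative Binomial with variance T·α'·(β'+T)/β'² = 3·102·17/196 = 2601/98.

2601/98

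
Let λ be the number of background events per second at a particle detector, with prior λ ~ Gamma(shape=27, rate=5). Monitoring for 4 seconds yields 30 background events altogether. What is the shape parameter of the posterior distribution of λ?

Total count 30 over total exposure 4 seconds.
Gamma(α, β) with Poisson data over total exposure Σt gives posterior Gamma(α+Σx, β+Σt) = Gamma(57, 9).

57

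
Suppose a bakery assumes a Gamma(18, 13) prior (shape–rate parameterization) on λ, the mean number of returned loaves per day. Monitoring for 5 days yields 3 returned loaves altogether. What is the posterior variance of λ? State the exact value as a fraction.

Total count 3 over total exposure 5 days.
The Gamma prior is conjugate for the Poisson rate, so λ | data ~ Gamma(18+3, 13+5) = Gamma(21, 18).
Posterior variance = α'/β'² = 21/324 = 7/108.

7/108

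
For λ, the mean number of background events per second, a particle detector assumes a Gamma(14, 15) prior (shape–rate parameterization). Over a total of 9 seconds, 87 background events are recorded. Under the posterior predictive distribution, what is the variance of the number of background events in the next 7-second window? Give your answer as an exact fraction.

Total count 87 over total exposure 9 seconds.
Conjugate update: add total count to the shape and total exposure to the rate, giving Gamma(101, 24).
The posterior predictive for a window of length T is Negative Binomial with variance T·α'·(β'+T)/β'² = 7·101·31/576 = 21917/576.

21917/576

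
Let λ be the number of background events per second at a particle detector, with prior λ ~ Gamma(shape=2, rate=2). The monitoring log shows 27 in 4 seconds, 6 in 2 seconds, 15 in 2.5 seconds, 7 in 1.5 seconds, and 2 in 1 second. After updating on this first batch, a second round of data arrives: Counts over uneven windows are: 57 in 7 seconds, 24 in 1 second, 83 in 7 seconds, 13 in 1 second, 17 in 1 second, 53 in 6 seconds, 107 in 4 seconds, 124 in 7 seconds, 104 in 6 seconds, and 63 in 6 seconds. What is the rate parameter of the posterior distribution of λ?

59

Total count: 27 + 6 + 15 + 7 + 2 = 57.
Total exposure: 4 + 2 + 2.5 + 1.5 + 1 = 11 seconds.
After the first batch: Gamma(2 + 57, 2 + 11) = Gamma(59, 13).
Total count: 57 + 24 + 83 + 13 + 17 + 53 + 107 + 124 + 104 + 63 = 645.
Total exposure: 7 + 1 + 7 + 1 + 1 + 6 + 4 + 7 + 6 + 6 = 46 seconds.
After the second batch: Gamma(59 + 645, 13 + 46) = Gamma(704, 59).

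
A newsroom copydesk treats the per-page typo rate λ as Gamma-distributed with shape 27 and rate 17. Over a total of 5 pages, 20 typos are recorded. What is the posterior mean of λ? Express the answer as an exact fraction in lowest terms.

47/22

Total count 20 over total exposure 5 pages.
The Gamma prior is conjugate for the Poisson rate, so λ | data ~ Gamma(27+20, 17+5) = Gamma(47, 22).
Posterior mean = α'/β' = 47/22.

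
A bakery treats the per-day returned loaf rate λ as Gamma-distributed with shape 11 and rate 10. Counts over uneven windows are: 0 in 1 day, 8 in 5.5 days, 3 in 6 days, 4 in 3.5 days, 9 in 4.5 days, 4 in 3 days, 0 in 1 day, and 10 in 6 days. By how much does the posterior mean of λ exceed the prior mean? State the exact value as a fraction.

89/810

Total count: 0 + 8 + 3 + 4 + 9 + 4 + 0 + 10 = 38.
Total exposure: 1 + 5.5 + 6 + 3.5 + 4.5 + 3 + 1 + 6 = 30.5 days.
The Gamma prior is conjugate for the Poisson rate, so λ | data ~ Gamma(11+38, 10+30.5) = Gamma(49, 81/2).
Posterior mean = 49/(81/2) = 98/81; prior mean = 11/10 = 11/10. Difference = 98/81 − 11/10 = 89/810.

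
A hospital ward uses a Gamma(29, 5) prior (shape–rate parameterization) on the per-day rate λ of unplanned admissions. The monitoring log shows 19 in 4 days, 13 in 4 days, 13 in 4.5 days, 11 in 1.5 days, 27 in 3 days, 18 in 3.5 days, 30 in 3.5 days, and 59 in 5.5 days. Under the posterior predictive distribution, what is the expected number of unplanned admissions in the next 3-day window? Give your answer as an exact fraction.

438/23

Total count: 19 + 13 + 13 + 11 + 27 + 18 + 30 + 59 = 190.
Total exposure: 4 + 4 + 4.5 + 1.5 + 3 + 3.5 + 3.5 + 5.5 = 29.5 days.
Conjugate update: add total count to the shape and total exposure to the rate, giving Gamma(219, 69/2).
Predictive mean over a 3-day window = T·E[λ|data] = 3·219/(69/2) = 438/23.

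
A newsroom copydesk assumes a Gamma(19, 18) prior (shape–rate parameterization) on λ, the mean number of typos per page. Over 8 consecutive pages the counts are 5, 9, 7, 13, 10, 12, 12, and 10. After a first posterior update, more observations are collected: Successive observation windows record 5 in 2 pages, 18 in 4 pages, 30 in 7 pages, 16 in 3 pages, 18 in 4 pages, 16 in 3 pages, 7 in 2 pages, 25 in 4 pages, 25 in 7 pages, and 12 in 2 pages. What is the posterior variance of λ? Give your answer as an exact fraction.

Total count: 5 + 9 + 7 + 13 + 10 + 12 + 12 + 10 = 78.
Total exposure: 8 pages.
After the first batch: Gamma(19 + 78, 18 + 8) = Gamma(97, 26).
Total count: 5 + 18 + 30 + 16 + 18 + 16 + 7 + 25 + 25 + 12 = 172.
Total exposure: 2 + 4 + 7 + 3 + 4 + 3 + 2 + 4 + 7 + 2 = 38 pages.
After the second batch: Gamma(97 + 172, 26 + 38) = Gamma(269, 64).
Posterior variance = α'/β'² = 269/4096.

269/4096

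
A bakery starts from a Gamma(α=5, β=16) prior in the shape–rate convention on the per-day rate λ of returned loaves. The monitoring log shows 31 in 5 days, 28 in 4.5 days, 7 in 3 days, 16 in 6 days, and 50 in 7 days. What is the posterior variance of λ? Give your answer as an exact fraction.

Total count: 31 + 28 + 7 + 16 + 50 = 132.
Total exposure: 5 + 4.5 + 3 + 6 + 7 = 25.5 days.
Gamma(α, β) with Poisson data over total exposure Σt gives posterior Gamma(α+Σx, β+Σt) = Gamma(137, 83/2).
Posterior variance = α'/β'² = 137/(6889/4) = 548/6889.

548/6889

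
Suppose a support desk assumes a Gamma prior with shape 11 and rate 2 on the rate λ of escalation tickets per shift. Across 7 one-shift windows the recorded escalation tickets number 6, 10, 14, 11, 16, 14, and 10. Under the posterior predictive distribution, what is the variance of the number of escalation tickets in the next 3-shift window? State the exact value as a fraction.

Total count: 6 + 10 + 14 + 11 + 16 + 14 + 10 = 81.
Total exposure: 7 shifts.
Conjugate update: add total count to the shape and total exposure to the rate, giving Gamma(92, 9).
The posterior predictive for a window of length T is Negative Binomial with variance T·α'·(β'+T)/β'² = 3·92·12/81 = 368/9.

368/9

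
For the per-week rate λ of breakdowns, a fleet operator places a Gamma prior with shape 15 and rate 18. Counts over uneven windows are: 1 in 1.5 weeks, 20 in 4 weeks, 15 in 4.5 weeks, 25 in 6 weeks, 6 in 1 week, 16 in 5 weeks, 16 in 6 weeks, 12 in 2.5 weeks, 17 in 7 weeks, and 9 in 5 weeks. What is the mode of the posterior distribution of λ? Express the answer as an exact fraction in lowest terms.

Total count: 1 + 20 + 15 + 25 + 6 + 16 + 16 + 12 + 17 + 9 = 137.
Total exposure: 1.5 + 4 + 4.5 + 6 + 1 + 5 + 6 + 2.5 + 7 + 5 = 42.5 weeks.
Gamma(α, β) with Poisson data over total exposure Σt gives posterior Gamma(α+Σx, β+Σt) = Gamma(152, 121/2).
Posterior mode = (α'−1)/β' = 151/(121/2) = 302/121.

302/121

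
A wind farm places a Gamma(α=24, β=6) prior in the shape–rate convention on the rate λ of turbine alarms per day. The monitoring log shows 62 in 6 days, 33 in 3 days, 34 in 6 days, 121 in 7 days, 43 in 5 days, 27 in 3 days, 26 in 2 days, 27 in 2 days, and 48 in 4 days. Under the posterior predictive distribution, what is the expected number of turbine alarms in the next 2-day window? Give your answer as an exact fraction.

445/22

Total count: 62 + 33 + 34 + 121 + 43 + 27 + 26 + 27 + 48 = 421.
Total exposure: 6 + 3 + 6 + 7 + 5 + 3 + 2 + 2 + 4 = 38 days.
By Gamma–Poisson conjugacy, the posterior is Gamma(α + Σx, β + Σt) = Gamma(24 + 421, 6 + 38) = Gamma(445, 44).
Predictive mean over a 2-day window = T·E[λ|data] = 2·445/44 = 445/22.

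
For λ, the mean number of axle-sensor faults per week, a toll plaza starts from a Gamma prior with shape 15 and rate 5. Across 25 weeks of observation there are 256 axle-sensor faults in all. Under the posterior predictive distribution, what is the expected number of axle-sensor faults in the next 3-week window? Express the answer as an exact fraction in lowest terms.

271/10

Total count 256 over total exposure 25 weeks.
Posterior: α' = 15 + 256 = 271, β' = 5 + 25 = 30.
Predictive mean over a 3-week window = T·E[λ|data] = 3·271/30 = 271/10.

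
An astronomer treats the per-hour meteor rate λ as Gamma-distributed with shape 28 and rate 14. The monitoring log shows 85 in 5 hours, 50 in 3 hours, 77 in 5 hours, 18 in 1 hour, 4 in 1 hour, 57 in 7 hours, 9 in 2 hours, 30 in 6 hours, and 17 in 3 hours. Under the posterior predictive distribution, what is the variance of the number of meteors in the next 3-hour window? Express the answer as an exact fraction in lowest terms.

56250/2209

Total count: 85 + 50 + 77 + 18 + 4 + 57 + 9 + 30 + 17 = 347.
Total exposure: 5 + 3 + 5 + 1 + 1 + 7 + 2 + 6 + 3 = 33 hours.
The Gamma prior is conjugate for the Poisson rate, so λ | data ~ Gamma(28+347, 14+33) = Gamma(375, 47).
The posterior predictive for a window of length T is Negative Binomial with variance T·α'·(β'+T)/β'² = 3·375·50/2209 = 56250/2209.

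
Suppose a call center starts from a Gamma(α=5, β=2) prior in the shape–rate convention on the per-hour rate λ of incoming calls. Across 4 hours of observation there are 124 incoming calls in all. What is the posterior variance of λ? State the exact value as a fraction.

Total count 124 over total exposure 4 hours.
Conjugate update: add total count to the shape and total exposure to the rate, giving Gamma(129, 6).
Posterior variance = α'/β'² = 129/36 = 43/12.

43/12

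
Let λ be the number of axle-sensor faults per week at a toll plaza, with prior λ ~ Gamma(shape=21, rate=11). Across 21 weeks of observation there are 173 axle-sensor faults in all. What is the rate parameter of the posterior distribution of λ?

Total count 173 over total exposure 21 weeks.
Posterior: α' = 21 + 173 = 194, β' = 11 + 21 = 32.

32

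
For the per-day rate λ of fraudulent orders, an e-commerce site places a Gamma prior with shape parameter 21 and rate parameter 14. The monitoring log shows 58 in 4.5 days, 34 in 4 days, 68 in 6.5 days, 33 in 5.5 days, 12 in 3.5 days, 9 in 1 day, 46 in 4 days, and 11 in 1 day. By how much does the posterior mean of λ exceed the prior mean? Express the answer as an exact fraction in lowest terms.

Total count: 58 + 34 + 68 + 33 + 12 + 9 + 46 + 11 = 271.
Total exposure: 4.5 + 4 + 6.5 + 5.5 + 3.5 + 1 + 4 + 1 = 30 days.
By Gamma–Poisson conjugacy, the posterior is Gamma(α + Σx, β + Σt) = Gamma(21 + 271, 14 + 30) = Gamma(292, 44).
Posterior mean = 292/44 = 73/11; prior mean = 21/14 = 3/2. Difference = 73/11 − 3/2 = 113/22.

113/22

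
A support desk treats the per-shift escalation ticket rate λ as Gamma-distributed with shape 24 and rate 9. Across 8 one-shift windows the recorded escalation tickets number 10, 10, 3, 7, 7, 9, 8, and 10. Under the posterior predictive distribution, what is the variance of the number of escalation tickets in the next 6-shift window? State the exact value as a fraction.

12144/289

Total count: 10 + 10 + 3 + 7 + 7 + 9 + 8 + 10 = 64.
Total exposure: 8 shifts.
Posterior: α' = 24 + 64 = 88, β' = 9 + 8 = 17.
The posterior predictive for a window of length T is Negative Binomial with variance T·α'·(β'+T)/β'² = 6·88·23/289 = 12144/289.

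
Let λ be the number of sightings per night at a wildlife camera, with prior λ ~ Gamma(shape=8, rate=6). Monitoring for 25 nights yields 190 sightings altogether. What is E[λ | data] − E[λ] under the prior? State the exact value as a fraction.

470/93

Total count 190 over total exposure 25 nights.
Posterior: α' = 8 + 190 = 198, β' = 6 + 25 = 31.
Posterior mean = 198/31 = 198/31; prior mean = 8/6 = 4/3. Difference = 198/31 − 4/3 = 470/93.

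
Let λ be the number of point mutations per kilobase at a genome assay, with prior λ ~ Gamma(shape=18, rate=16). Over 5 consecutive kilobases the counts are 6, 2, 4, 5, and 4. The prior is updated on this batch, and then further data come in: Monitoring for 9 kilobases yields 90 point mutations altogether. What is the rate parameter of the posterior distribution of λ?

Total count: 6 + 2 + 4 + 5 + 4 = 21.
Total exposure: 5 kilobases.
After the first batch: Gamma(18 + 21, 16 + 5) = Gamma(39, 21).
Total count 90 over total exposure 9 kilobases.
After the second batch: Gamma(39 + 90, 21 + 9) = Gamma(129, 30).

30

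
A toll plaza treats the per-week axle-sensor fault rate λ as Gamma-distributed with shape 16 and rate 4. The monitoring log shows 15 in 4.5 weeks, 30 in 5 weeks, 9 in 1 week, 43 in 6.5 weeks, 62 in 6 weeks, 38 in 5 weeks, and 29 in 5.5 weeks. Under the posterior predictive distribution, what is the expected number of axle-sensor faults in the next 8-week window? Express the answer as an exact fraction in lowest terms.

3872/75

Total count: 15 + 30 + 9 + 43 + 62 + 38 + 29 = 226.
Total exposure: 4.5 + 5 + 1 + 6.5 + 6 + 5 + 5.5 = 33.5 weeks.
The Gamma prior is conjugate for the Poisson rate, so λ | data ~ Gamma(16+226, 4+33.5) = Gamma(242, 75/2).
Predictive mean over an 8-week window = T·E[λ|data] = 8·242/(75/2) = 3872/75.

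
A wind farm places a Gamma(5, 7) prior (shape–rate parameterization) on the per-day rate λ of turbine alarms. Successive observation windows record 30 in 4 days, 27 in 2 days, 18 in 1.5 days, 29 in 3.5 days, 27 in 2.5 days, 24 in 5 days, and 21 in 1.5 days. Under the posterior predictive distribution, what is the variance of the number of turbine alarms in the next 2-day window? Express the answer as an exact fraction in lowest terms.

Total count: 30 + 27 + 18 + 29 + 27 + 24 + 21 = 176.
Total exposure: 4 + 2 + 1.5 + 3.5 + 2.5 + 5 + 1.5 = 20 days.
Posterior: α' = 5 + 176 = 181, β' = 7 + 20 = 27.
The posterior predictive for a window of length T is Negative Binomial with variance T·α'·(β'+T)/β'² = 2·181·29/729 = 10498/729.

10498/729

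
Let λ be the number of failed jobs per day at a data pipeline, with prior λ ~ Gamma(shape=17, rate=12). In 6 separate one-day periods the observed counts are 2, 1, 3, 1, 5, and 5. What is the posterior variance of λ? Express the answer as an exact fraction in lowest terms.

Total count: 2 + 1 + 3 + 1 + 5 + 5 = 17.
Total exposure: 6 days.
The Gamma prior is conjugate for the Poisson rate, so λ | data ~ Gamma(17+17, 12+6) = Gamma(34, 18).
Posterior variance = α'/β'² = 34/324 = 17/162.

17/162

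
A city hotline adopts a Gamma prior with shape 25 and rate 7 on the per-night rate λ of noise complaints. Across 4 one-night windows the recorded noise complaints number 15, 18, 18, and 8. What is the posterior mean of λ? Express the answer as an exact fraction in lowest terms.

Total count: 15 + 18 + 18 + 8 = 59.
Total exposure: 4 nights.
Posterior: α' = 25 + 59 = 84, β' = 7 + 4 = 11.
Posterior mean = α'/β' = 84/11.

84/11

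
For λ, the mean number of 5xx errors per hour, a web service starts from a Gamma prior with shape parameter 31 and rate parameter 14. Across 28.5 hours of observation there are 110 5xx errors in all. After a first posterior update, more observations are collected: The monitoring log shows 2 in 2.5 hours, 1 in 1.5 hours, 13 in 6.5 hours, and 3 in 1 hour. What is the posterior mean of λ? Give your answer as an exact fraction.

80/27

Total count 110 over total exposure 28.5 hours.
After the first batch: Gamma(31 + 110, 14 + 28.5) = Gamma(141, 85/2).
Total count: 2 + 1 + 13 + 3 = 19.
Total exposure: 2.5 + 1.5 + 6.5 + 1 = 11.5 hours.
After the second batch: Gamma(141 + 19, 85/2 + 11.5) = Gamma(160, 54).
Posterior mean = α'/β' = 160/54 = 80/27.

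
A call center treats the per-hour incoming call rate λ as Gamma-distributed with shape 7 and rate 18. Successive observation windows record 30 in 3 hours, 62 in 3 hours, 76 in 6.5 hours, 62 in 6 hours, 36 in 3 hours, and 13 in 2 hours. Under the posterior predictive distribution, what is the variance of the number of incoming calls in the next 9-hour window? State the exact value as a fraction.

519948/6889

Total count: 30 + 62 + 76 + 62 + 36 + 13 = 279.
Total exposure: 3 + 3 + 6.5 + 6 + 3 + 2 = 23.5 hours.
Posterior: α' = 7 + 279 = 286, β' = 18 + 23.5 = 83/2.
The posterior predictive for a window of length T is Negative Binomial with variance T·α'·(β'+T)/β'² = 9·286·(101/2)/(6889/4) = 519948/6889.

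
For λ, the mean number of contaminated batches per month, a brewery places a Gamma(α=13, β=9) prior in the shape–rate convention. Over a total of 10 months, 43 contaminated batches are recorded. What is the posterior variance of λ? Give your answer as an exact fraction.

56/361

Total count 43 over total exposure 10 months.
Posterior: α' = 13 + 43 = 56, β' = 9 + 10 = 19.
Posterior variance = α'/β'² = 56/361.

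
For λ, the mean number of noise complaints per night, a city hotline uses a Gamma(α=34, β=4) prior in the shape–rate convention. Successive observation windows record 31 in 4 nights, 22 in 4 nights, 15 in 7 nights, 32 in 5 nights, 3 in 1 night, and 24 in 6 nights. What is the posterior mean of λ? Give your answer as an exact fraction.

161/31

Total count: 31 + 22 + 15 + 32 + 3 + 24 = 127.
Total exposure: 4 + 4 + 7 + 5 + 1 + 6 = 27 nights.
Posterior: α' = 34 + 127 = 161, β' = 4 + 27 = 31.
Posterior mean = α'/β' = 161/31.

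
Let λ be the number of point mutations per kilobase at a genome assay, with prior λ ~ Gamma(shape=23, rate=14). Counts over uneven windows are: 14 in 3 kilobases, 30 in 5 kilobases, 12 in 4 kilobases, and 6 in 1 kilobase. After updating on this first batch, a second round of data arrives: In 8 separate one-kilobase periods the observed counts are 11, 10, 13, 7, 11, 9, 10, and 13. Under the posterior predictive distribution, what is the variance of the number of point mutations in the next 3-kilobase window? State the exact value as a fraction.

19266/1225

Total count: 14 + 30 + 12 + 6 = 62.
Total exposure: 3 + 5 + 4 + 1 = 13 kilobases.
After the first batch: Gamma(23 + 62, 14 + 13) = Gamma(85, 27).
Total count: 11 + 10 + 13 + 7 + 11 + 9 + 10 + 13 = 84.
Total exposure: 8 kilobases.
After the second batch: Gamma(85 + 84, 27 + 8) = Gamma(169, 35).
The posterior predictive for a window of length T is Negative Binomial with variance T·α'·(β'+T)/β'² = 3·169·38/1225 = 19266/1225.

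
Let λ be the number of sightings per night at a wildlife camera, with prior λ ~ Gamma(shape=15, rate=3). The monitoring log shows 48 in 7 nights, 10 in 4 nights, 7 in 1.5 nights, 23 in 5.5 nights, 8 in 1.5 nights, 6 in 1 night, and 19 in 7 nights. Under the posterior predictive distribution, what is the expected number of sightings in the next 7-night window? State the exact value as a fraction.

1904/61

Total count: 48 + 10 + 7 + 23 + 8 + 6 + 19 = 121.
Total exposure: 7 + 4 + 1.5 + 5.5 + 1.5 + 1 + 7 = 27.5 nights.
By Gamma–Poisson conjugacy, the posterior is Gamma(α + Σx, β + Σt) = Gamma(15 + 121, 3 + 27.5) = Gamma(136, 61/2).
Predictive mean over a 7-night window = T·E[λ|data] = 7·136/(61/2) = 1904/61.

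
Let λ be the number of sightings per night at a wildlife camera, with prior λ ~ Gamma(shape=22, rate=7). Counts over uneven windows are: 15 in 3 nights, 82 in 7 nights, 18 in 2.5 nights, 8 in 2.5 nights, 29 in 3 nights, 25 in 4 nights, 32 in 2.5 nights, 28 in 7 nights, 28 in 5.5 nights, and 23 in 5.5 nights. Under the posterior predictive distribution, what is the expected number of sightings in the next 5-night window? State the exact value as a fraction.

3100/99

Total count: 15 + 82 + 18 + 8 + 29 + 25 + 32 + 28 + 28 + 23 = 288.
Total exposure: 3 + 7 + 2.5 + 2.5 + 3 + 4 + 2.5 + 7 + 5.5 + 5.5 = 42.5 nights.
Conjugate update: add total count to the shape and total exposure to the rate, giving Gamma(310, 99/2).
Predictive mean over a 5-night window = T·E[λ|data] = 5·310/(99/2) = 3100/99.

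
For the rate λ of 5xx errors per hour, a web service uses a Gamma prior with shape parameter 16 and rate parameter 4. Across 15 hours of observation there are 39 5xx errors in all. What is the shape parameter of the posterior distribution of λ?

55

Total count 39 over total exposure 15 hours.
Conjugate update: add total count to the shape and total exposure to the rate, giving Gamma(55, 19).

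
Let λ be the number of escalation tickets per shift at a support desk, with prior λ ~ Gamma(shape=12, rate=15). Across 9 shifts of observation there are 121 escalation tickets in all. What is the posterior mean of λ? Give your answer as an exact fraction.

133/24

Total count 121 over total exposure 9 shifts.
Conjugate update: add total count to the shape and total exposure to the rate, giving Gamma(133, 24).
Posterior mean = α'/β' = 133/24.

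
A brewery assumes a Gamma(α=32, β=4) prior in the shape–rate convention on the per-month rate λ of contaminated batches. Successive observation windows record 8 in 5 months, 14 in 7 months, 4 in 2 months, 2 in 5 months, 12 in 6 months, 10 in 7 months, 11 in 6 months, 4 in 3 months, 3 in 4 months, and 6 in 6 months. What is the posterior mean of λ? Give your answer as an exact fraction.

106/55

Total count: 8 + 14 + 4 + 2 + 12 + 10 + 11 + 4 + 3 + 6 = 74.
Total exposure: 5 + 7 + 2 + 5 + 6 + 7 + 6 + 3 + 4 + 6 = 51 months.
By Gamma–Poisson conjugacy, the posterior is Gamma(α + Σx, β + Σt) = Gamma(32 + 74, 4 + 51) = Gamma(106, 55).
Posterior mean = α'/β' = 106/55.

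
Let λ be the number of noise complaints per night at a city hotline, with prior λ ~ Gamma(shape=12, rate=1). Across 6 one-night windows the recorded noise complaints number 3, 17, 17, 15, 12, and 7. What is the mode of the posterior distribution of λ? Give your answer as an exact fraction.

82/7

Total count: 3 + 17 + 17 + 15 + 12 + 7 = 71.
Total exposure: 6 nights.
Posterior: α' = 12 + 71 = 83, β' = 1 + 6 = 7.
Posterior mode = (α'−1)/β' = 82/7.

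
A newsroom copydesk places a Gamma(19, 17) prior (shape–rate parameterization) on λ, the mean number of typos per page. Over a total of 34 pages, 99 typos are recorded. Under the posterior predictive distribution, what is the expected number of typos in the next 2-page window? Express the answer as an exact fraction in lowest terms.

236/51

Total count 99 over total exposure 34 pages.
Conjugate update: add total count to the shape and total exposure to the rate, giving Gamma(118, 51).
Predictive mean over a 2-page window = T·E[λ|data] = 2·118/51 = 236/51.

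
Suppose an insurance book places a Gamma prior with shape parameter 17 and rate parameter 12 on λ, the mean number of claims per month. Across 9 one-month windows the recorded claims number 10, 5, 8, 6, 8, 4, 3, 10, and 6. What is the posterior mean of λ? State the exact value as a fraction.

Total count: 10 + 5 + 8 + 6 + 8 + 4 + 3 + 10 + 6 = 60.
Total exposure: 9 months.
Gamma(α, β) with Poisson data over total exposure Σt gives posterior Gamma(α+Σx, β+Σt) = Gamma(77, 21).
Posterior mean = α'/β' = 77/21 = 11/3.

11/3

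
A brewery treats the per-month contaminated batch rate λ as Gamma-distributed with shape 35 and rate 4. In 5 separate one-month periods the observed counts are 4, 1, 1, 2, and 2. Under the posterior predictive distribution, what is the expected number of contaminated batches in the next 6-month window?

30

Total count: 4 + 1 + 1 + 2 + 2 = 10.
Total exposure: 5 months.
Posterior: α' = 35 + 10 = 45, β' = 4 + 5 = 9.
Predictive mean over a 6-month window = T·E[λ|data] = 6·45/9 = 30.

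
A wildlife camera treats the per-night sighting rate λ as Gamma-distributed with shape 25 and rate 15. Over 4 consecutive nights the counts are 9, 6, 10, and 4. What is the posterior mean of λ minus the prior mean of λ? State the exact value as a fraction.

67/57

Total count: 9 + 6 + 10 + 4 = 29.
Total exposure: 4 nights.
The Gamma prior is conjugate for the Poisson rate, so λ | data ~ Gamma(25+29, 15+4) = Gamma(54, 19).
Posterior mean = 54/19 = 54/19; prior mean = 25/15 = 5/3. Difference = 54/19 − 5/3 = 67/57.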